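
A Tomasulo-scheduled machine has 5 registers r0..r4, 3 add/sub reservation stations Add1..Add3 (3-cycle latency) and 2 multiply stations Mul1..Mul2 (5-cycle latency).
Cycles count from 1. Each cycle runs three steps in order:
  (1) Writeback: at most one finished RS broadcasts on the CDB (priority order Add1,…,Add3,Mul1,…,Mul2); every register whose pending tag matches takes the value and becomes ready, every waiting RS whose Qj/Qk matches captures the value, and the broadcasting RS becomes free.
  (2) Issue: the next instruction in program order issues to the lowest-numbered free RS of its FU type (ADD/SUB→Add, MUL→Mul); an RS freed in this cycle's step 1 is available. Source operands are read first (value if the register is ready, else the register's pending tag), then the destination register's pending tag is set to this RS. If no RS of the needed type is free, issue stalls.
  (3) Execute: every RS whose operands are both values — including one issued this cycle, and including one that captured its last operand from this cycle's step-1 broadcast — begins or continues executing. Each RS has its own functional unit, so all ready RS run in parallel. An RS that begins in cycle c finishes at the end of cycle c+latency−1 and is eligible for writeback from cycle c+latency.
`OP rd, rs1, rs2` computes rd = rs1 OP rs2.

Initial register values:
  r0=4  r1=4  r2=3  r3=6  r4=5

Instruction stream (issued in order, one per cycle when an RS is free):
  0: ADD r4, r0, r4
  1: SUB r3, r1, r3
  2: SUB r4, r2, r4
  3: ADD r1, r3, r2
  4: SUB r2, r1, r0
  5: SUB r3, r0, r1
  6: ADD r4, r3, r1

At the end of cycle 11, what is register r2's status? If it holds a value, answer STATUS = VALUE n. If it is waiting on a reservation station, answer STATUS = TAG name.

STATUS = VALUE -3

  c1: issue ADD r4<-Add1  regs: r0:4,r1:4,r2:3,r3:6,r4:Add1
  c2: issue SUB r3<-Add2  regs: r0:4,r1:4,r2:3,r3:Add2,r4:Add1
  c3: issue SUB r4<-Add3  regs: r0:4,r1:4,r2:3,r3:Add2,r4:Add3
  c4: CDB Add1=9; issue ADD r1<-Add1  regs: r0:4,r1:Add1,r2:3,r3:Add2,r4:Add3
  c5: CDB Add2=-2; issue SUB r2<-Add2  regs: r0:4,r1:Add1,r2:Add2,r3:-2,r4:Add3
  c6: stall  regs: r0:4,r1:Add1,r2:Add2,r3:-2,r4:Add3
  c7: CDB Add3=-6; issue SUB r3<-Add3  regs: r0:4,r1:Add1,r2:Add2,r3:Add3,r4:-6
  c8: CDB Add1=1; issue ADD r4<-Add1  regs: r0:4,r1:1,r2:Add2,r3:Add3,r4:Add1
  c9: -  regs: r0:4,r1:1,r2:Add2,r3:Add3,r4:Add1
  c10: -  regs: r0:4,r1:1,r2:Add2,r3:Add3,r4:Add1
  c11: CDB Add2=-3  regs: r0:4,r1:1,r2:-3,r3:Add3,r4:Add1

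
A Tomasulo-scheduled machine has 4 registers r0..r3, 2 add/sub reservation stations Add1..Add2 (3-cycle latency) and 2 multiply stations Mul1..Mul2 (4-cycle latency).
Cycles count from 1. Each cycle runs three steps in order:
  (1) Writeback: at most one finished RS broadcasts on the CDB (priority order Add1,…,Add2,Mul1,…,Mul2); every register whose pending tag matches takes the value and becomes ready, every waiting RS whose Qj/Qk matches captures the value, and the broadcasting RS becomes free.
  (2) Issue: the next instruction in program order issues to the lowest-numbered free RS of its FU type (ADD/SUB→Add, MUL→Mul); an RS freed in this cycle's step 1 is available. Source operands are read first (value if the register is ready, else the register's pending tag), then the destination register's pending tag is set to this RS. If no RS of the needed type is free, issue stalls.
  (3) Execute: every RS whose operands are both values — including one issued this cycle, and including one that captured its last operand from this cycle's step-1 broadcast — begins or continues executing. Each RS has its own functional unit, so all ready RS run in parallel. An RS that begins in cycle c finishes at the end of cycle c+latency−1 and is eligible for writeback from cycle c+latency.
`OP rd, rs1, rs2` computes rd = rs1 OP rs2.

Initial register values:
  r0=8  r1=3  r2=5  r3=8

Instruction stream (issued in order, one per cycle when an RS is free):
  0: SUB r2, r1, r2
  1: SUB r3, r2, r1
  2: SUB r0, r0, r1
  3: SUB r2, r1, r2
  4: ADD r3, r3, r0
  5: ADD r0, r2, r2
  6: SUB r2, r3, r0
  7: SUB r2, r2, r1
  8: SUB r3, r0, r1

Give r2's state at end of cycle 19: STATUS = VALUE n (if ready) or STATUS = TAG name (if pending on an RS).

STATUS = VALUE -13

  c1: issue SUB r2<-Add1  regs: r0:8,r1:3,r2:Add1,r3:8
  c2: issue SUB r3<-Add2  regs: r0:8,r1:3,r2:Add1,r3:Add2
  c3: stall  regs: r0:8,r1:3,r2:Add1,r3:Add2
  c4: CDB Add1=-2; issue SUB r0<-Add1  regs: r0:Add1,r1:3,r2:-2,r3:Add2
  c5: stall  regs: r0:Add1,r1:3,r2:-2,r3:Add2
  c6: stall  regs: r0:Add1,r1:3,r2:-2,r3:Add2
  c7: CDB Add1=5; issue SUB r2<-Add1  regs: r0:5,r1:3,r2:Add1,r3:Add2
  c8: CDB Add2=-5; issue ADD r3<-Add2  regs: r0:5,r1:3,r2:Add1,r3:Add2
  c9: stall  regs: r0:5,r1:3,r2:Add1,r3:Add2
  c10: CDB Add1=5; issue ADD r0<-Add1  regs: r0:Add1,r1:3,r2:5,r3:Add2
  c11: CDB Add2=0; issue SUB r2<-Add2  regs: r0:Add1,r1:3,r2:Add2,r3:0
  c12: stall  regs: r0:Add1,r1:3,r2:Add2,r3:0
  c13: CDB Add1=10; issue SUB r2<-Add1  regs: r0:10,r1:3,r2:Add1,r3:0
  c14: stall  regs: r0:10,r1:3,r2:Add1,r3:0
  c15: stall  regs: r0:10,r1:3,r2:Add1,r3:0
  c16: CDB Add2=-10; issue SUB r3<-Add2  regs: r0:10,r1:3,r2:Add1,r3:Add2
  c17: -  regs: r0:10,r1:3,r2:Add1,r3:Add2
  c18: -  regs: r0:10,r1:3,r2:Add1,r3:Add2
  c19: CDB Add1=-13  regs: r0:10,r1:3,r2:-13,r3:Add2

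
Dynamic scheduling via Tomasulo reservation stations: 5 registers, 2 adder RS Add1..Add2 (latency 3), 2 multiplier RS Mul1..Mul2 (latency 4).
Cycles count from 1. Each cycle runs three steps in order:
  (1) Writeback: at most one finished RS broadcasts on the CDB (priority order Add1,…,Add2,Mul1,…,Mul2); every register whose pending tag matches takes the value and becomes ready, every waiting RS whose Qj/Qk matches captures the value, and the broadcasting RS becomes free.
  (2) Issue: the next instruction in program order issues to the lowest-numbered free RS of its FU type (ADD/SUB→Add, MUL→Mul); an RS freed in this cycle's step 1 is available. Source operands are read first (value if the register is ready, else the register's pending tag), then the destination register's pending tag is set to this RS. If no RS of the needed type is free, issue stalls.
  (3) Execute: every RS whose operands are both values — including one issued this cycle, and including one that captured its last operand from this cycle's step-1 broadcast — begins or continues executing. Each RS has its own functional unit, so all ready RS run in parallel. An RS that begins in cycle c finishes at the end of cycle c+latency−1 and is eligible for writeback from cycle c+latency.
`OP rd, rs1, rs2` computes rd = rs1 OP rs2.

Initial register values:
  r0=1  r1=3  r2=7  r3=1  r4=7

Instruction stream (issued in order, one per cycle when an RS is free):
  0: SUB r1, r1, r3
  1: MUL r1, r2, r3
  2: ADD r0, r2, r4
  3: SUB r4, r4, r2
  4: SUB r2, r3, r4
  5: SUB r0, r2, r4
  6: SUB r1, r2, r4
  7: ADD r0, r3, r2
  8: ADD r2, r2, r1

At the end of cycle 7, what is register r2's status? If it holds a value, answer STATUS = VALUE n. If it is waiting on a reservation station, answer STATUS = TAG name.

STATUS = TAG Add2

c1: issue SUB r1<-Add1 | r0:1,r1:Add1,r2:7,r3:1,r4:7
c2: issue MUL r1<-Mul1 | r0:1,r1:Mul1,r2:7,r3:1,r4:7
c3: issue ADD r0<-Add2 | r0:Add2,r1:Mul1,r2:7,r3:1,r4:7
c4: CDB Add1=2; issue SUB r4<-Add1 | r0:Add2,r1:Mul1,r2:7,r3:1,r4:Add1
c5: stall | r0:Add2,r1:Mul1,r2:7,r3:1,r4:Add1
c6: CDB Add2=14; issue SUB r2<-Add2 | r0:14,r1:Mul1,r2:Add2,r3:1,r4:Add1
c7: CDB Add1=0; issue SUB r0<-Add1 | r0:Add1,r1:Mul1,r2:Add2,r3:1,r4:0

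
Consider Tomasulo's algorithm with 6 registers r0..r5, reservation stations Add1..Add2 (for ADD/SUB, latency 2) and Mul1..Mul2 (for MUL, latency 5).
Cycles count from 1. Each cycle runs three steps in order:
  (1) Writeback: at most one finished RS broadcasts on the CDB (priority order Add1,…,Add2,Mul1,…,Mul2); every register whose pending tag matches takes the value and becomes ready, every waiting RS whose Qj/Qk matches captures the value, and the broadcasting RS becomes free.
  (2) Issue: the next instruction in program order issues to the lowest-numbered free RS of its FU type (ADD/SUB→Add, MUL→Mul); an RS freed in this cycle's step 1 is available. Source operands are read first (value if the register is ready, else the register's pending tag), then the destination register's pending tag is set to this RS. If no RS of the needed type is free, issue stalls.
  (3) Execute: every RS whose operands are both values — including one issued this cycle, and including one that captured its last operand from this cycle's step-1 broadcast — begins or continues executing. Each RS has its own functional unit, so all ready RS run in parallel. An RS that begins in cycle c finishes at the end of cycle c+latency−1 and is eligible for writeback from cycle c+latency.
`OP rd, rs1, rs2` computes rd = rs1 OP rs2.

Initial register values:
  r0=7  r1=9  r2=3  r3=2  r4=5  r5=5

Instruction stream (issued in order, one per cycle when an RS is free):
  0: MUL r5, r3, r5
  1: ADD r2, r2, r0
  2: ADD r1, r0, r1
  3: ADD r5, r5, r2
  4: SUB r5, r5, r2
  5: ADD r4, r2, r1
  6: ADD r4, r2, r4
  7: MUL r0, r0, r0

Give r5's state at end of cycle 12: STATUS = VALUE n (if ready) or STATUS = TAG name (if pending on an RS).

c1: issue MUL r5<-Mul1 | r0:7,r1:9,r2:3,r3:2,r4:5,r5:Mul1
c2: issue ADD r2<-Add1 | r0:7,r1:9,r2:Add1,r3:2,r4:5,r5:Mul1
c3: issue ADD r1<-Add2 | r0:7,r1:Add2,r2:Add1,r3:2,r4:5,r5:Mul1
c4: CDB Add1=10; issue ADD r5<-Add1 | r0:7,r1:Add2,r2:10,r3:2,r4:5,r5:Add1
c5: CDB Add2=16; issue SUB r5<-Add2 | r0:7,r1:16,r2:10,r3:2,r4:5,r5:Add2
c6: CDB Mul1=10; stall | r0:7,r1:16,r2:10,r3:2,r4:5,r5:Add2
c7: stall | r0:7,r1:16,r2:10,r3:2,r4:5,r5:Add2
c8: CDB Add1=20; issue ADD r4<-Add1 | r0:7,r1:16,r2:10,r3:2,r4:Add1,r5:Add2
c9: stall | r0:7,r1:16,r2:10,r3:2,r4:Add1,r5:Add2
c10: CDB Add1=26; issue ADD r4<-Add1 | r0:7,r1:16,r2:10,r3:2,r4:Add1,r5:Add2
c11: CDB Add2=10; issue MUL r0<-Mul1 | r0:Mul1,r1:16,r2:10,r3:2,r4:Add1,r5:10
c12: CDB Add1=36 | r0:Mul1,r1:16,r2:10,r3:2,r4:36,r5:10

STATUS = VALUE 10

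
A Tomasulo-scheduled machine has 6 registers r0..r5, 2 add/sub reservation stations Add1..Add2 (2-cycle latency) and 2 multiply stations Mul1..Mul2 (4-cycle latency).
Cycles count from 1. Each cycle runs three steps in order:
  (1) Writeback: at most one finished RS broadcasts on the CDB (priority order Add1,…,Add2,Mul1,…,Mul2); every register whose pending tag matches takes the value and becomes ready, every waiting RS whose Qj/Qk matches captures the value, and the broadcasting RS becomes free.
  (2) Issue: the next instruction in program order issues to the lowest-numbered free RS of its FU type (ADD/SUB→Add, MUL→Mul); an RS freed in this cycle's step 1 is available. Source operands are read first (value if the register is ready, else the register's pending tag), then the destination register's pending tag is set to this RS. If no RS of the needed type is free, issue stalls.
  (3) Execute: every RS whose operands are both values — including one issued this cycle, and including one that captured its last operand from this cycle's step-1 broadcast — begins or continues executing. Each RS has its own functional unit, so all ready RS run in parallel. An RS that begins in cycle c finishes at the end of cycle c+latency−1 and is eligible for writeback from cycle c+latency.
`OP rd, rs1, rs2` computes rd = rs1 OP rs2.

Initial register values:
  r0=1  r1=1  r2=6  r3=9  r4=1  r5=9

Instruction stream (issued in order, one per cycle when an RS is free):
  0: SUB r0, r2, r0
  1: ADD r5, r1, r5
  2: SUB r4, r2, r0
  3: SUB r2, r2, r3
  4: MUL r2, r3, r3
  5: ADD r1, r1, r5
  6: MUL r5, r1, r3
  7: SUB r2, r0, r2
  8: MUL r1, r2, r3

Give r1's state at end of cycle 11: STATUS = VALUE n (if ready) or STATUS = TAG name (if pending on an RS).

cycle 1: issue SUB r0<-Add1 // r0:Add1,r1:1,r2:6,r3:9,r4:1,r5:9
cycle 2: issue ADD r5<-Add2 // r0:Add1,r1:1,r2:6,r3:9,r4:1,r5:Add2
cycle 3: CDB Add1=5; issue SUB r4<-Add1 // r0:5,r1:1,r2:6,r3:9,r4:Add1,r5:Add2
cycle 4: CDB Add2=10; issue SUB r2<-Add2 // r0:5,r1:1,r2:Add2,r3:9,r4:Add1,r5:10
cycle 5: CDB Add1=1; issue MUL r2<-Mul1 // r0:5,r1:1,r2:Mul1,r3:9,r4:1,r5:10
cycle 6: CDB Add2=-3; issue ADD r1<-Add1 // r0:5,r1:Add1,r2:Mul1,r3:9,r4:1,r5:10
cycle 7: issue MUL r5<-Mul2 // r0:5,r1:Add1,r2:Mul1,r3:9,r4:1,r5:Mul2
cycle 8: CDB Add1=11; issue SUB r2<-Add1 // r0:5,r1:11,r2:Add1,r3:9,r4:1,r5:Mul2
cycle 9: CDB Mul1=81; issue MUL r1<-Mul1 // r0:5,r1:Mul1,r2:Add1,r3:9,r4:1,r5:Mul2
cycle 10: - // r0:5,r1:Mul1,r2:Add1,r3:9,r4:1,r5:Mul2
cycle 11: CDB Add1=-76 // r0:5,r1:Mul1,r2:-76,r3:9,r4:1,r5:Mul2

STATUS = TAG Mul1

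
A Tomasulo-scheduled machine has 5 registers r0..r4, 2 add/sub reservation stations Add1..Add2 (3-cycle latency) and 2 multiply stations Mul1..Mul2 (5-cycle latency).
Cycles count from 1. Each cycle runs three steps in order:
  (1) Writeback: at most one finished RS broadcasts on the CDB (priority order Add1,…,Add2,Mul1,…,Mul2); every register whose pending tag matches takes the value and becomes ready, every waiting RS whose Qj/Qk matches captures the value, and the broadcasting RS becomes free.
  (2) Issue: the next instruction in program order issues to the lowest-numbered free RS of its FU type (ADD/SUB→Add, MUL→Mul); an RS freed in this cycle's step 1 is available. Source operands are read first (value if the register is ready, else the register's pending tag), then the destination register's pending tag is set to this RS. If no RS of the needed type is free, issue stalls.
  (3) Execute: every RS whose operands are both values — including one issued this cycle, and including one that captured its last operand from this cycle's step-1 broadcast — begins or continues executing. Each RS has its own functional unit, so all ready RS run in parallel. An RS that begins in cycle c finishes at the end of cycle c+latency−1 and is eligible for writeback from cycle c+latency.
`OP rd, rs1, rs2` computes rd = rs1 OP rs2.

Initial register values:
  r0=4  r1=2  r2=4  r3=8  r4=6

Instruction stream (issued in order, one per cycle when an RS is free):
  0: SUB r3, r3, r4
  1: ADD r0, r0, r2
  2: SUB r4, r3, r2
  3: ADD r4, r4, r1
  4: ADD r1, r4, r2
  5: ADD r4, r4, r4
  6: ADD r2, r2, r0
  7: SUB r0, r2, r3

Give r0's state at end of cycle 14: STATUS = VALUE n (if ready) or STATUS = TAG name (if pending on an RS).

  c1: issue SUB r3<-Add1  regs: r0:4,r1:2,r2:4,r3:Add1,r4:6
  c2: issue ADD r0<-Add2  regs: r0:Add2,r1:2,r2:4,r3:Add1,r4:6
  c3: stall  regs: r0:Add2,r1:2,r2:4,r3:Add1,r4:6
  c4: CDB Add1=2; issue SUB r4<-Add1  regs: r0:Add2,r1:2,r2:4,r3:2,r4:Add1
  c5: CDB Add2=8; issue ADD r4<-Add2  regs: r0:8,r1:2,r2:4,r3:2,r4:Add2
  c6: stall  regs: r0:8,r1:2,r2:4,r3:2,r4:Add2
  c7: CDB Add1=-2; issue ADD r1<-Add1  regs: r0:8,r1:Add1,r2:4,r3:2,r4:Add2
  c8: stall  regs: r0:8,r1:Add1,r2:4,r3:2,r4:Add2
  c9: stall  regs: r0:8,r1:Add1,r2:4,r3:2,r4:Add2
  c10: CDB Add2=0; issue ADD r4<-Add2  regs: r0:8,r1:Add1,r2:4,r3:2,r4:Add2
  c11: stall  regs: r0:8,r1:Add1,r2:4,r3:2,r4:Add2
  c12: stall  regs: r0:8,r1:Add1,r2:4,r3:2,r4:Add2
  c13: CDB Add1=4; issue ADD r2<-Add1  regs: r0:8,r1:4,r2:Add1,r3:2,r4:Add2
  c14: CDB Add2=0; issue SUB r0<-Add2  regs: r0:Add2,r1:4,r2:Add1,r3:2,r4:0

STATUS = TAG Add2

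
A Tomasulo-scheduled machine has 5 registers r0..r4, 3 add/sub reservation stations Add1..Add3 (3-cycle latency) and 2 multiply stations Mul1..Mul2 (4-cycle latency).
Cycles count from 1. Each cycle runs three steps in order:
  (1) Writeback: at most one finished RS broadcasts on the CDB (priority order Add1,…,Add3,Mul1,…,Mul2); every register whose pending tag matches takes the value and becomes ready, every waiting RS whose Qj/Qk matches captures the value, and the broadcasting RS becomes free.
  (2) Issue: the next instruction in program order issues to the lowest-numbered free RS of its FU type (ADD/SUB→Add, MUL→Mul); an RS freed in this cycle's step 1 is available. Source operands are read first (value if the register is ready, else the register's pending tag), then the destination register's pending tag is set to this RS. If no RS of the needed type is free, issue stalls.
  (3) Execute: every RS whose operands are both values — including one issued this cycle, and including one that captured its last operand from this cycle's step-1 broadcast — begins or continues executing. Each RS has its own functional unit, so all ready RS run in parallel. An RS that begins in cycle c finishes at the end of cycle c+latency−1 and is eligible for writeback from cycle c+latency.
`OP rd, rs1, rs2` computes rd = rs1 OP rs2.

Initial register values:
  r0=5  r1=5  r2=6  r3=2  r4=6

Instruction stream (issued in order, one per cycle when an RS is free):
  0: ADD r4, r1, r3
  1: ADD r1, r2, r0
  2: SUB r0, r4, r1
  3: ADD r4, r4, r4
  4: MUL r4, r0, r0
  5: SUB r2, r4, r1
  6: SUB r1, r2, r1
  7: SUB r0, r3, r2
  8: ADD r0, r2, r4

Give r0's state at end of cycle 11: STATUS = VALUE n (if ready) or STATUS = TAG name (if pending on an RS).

STATUS = TAG Add3

c1: issue ADD r4<-Add1 | r0:5,r1:5,r2:6,r3:2,r4:Add1
c2: issue ADD r1<-Add2 | r0:5,r1:Add2,r2:6,r3:2,r4:Add1
c3: issue SUB r0<-Add3 | r0:Add3,r1:Add2,r2:6,r3:2,r4:Add1
c4: CDB Add1=7; issue ADD r4<-Add1 | r0:Add3,r1:Add2,r2:6,r3:2,r4:Add1
c5: CDB Add2=11; issue MUL r4<-Mul1 | r0:Add3,r1:11,r2:6,r3:2,r4:Mul1
c6: issue SUB r2<-Add2 | r0:Add3,r1:11,r2:Add2,r3:2,r4:Mul1
c7: CDB Add1=14; issue SUB r1<-Add1 | r0:Add3,r1:Add1,r2:Add2,r3:2,r4:Mul1
c8: CDB Add3=-4; issue SUB r0<-Add3 | r0:Add3,r1:Add1,r2:Add2,r3:2,r4:Mul1
c9: stall | r0:Add3,r1:Add1,r2:Add2,r3:2,r4:Mul1
c10: stall | r0:Add3,r1:Add1,r2:Add2,r3:2,r4:Mul1
c11: stall | r0:Add3,r1:Add1,r2:Add2,r3:2,r4:Mul1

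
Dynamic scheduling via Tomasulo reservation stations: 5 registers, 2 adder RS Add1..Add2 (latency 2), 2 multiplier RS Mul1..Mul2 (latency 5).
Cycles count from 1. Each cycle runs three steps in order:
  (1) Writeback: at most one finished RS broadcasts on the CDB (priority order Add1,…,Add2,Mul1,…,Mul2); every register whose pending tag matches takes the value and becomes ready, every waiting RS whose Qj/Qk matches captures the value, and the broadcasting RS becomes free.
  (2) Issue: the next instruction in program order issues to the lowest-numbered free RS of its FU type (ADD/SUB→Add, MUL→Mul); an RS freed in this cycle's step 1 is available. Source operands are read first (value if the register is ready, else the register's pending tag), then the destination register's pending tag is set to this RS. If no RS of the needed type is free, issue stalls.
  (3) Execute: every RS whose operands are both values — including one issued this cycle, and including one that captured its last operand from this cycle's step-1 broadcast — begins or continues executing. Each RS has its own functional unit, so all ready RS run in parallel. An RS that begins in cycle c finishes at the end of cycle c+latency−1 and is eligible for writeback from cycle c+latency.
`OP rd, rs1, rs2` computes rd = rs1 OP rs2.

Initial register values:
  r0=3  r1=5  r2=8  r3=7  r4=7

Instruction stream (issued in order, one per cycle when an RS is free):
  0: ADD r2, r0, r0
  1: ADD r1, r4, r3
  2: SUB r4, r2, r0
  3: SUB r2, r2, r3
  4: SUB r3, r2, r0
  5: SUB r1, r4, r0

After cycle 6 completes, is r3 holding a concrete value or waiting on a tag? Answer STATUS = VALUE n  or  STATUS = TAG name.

STATUS = TAG Add1

cycle 1: issue ADD r2<-Add1 // r0:3,r1:5,r2:Add1,r3:7,r4:7
cycle 2: issue ADD r1<-Add2 // r0:3,r1:Add2,r2:Add1,r3:7,r4:7
cycle 3: CDB Add1=6; issue SUB r4<-Add1 // r0:3,r1:Add2,r2:6,r3:7,r4:Add1
cycle 4: CDB Add2=14; issue SUB r2<-Add2 // r0:3,r1:14,r2:Add2,r3:7,r4:Add1
cycle 5: CDB Add1=3; issue SUB r3<-Add1 // r0:3,r1:14,r2:Add2,r3:Add1,r4:3
cycle 6: CDB Add2=-1; issue SUB r1<-Add2 // r0:3,r1:Add2,r2:-1,r3:Add1,r4:3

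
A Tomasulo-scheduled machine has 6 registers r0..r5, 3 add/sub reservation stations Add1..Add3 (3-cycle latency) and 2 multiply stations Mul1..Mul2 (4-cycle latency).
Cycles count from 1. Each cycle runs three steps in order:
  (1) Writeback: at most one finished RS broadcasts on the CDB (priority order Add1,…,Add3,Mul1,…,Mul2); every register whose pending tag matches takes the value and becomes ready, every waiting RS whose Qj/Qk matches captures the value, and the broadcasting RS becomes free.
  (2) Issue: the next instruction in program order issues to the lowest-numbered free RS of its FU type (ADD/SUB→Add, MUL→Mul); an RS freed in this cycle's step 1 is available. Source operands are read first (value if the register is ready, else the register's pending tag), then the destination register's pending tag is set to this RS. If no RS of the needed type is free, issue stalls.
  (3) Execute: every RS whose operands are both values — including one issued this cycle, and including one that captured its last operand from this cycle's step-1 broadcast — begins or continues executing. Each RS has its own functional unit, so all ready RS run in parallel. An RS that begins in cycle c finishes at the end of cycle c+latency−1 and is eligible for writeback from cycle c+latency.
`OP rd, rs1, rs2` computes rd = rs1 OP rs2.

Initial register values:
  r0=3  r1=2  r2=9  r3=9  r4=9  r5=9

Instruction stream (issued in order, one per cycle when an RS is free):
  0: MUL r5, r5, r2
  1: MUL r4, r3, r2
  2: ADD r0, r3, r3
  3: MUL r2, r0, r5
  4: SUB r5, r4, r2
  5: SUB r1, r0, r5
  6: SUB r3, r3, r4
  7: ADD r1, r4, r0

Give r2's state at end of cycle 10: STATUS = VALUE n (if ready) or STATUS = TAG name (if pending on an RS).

STATUS = VALUE 1458

  c1: issue MUL r5<-Mul1  regs: r0:3,r1:2,r2:9,r3:9,r4:9,r5:Mul1
  c2: issue MUL r4<-Mul2  regs: r0:3,r1:2,r2:9,r3:9,r4:Mul2,r5:Mul1
  c3: issue ADD r0<-Add1  regs: r0:Add1,r1:2,r2:9,r3:9,r4:Mul2,r5:Mul1
  c4: stall  regs: r0:Add1,r1:2,r2:9,r3:9,r4:Mul2,r5:Mul1
  c5: CDB Mul1=81; issue MUL r2<-Mul1  regs: r0:Add1,r1:2,r2:Mul1,r3:9,r4:Mul2,r5:81
  c6: CDB Add1=18; issue SUB r5<-Add1  regs: r0:18,r1:2,r2:Mul1,r3:9,r4:Mul2,r5:Add1
  c7: CDB Mul2=81; issue SUB r1<-Add2  regs: r0:18,r1:Add2,r2:Mul1,r3:9,r4:81,r5:Add1
  c8: issue SUB r3<-Add3  regs: r0:18,r1:Add2,r2:Mul1,r3:Add3,r4:81,r5:Add1
  c9: stall  regs: r0:18,r1:Add2,r2:Mul1,r3:Add3,r4:81,r5:Add1
  c10: CDB Mul1=1458; stall  regs: r0:18,r1:Add2,r2:1458,r3:Add3,r4:81,r5:Add1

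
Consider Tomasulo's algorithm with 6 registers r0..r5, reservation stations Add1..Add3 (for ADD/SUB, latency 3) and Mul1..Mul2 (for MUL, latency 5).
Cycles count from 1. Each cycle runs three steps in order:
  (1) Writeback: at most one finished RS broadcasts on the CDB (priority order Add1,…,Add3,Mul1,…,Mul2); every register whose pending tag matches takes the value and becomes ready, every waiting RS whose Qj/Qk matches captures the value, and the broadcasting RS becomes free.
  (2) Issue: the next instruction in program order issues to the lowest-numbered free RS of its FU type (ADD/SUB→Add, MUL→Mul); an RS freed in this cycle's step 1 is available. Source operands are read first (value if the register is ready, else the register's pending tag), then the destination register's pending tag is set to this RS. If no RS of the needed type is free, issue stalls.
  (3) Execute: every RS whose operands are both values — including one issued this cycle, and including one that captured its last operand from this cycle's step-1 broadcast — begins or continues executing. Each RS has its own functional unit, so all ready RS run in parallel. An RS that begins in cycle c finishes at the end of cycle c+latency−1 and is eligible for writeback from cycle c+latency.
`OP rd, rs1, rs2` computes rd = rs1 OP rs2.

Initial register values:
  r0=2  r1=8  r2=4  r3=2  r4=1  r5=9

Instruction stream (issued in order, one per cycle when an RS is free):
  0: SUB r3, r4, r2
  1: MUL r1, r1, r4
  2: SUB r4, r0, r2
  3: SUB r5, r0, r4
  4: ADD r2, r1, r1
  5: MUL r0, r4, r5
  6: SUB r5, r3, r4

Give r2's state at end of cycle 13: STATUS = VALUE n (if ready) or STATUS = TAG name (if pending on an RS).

c1: issue SUB r3<-Add1 | r0:2,r1:8,r2:4,r3:Add1,r4:1,r5:9
c2: issue MUL r1<-Mul1 | r0:2,r1:Mul1,r2:4,r3:Add1,r4:1,r5:9
c3: issue SUB r4<-Add2 | r0:2,r1:Mul1,r2:4,r3:Add1,r4:Add2,r5:9
c4: CDB Add1=-3; issue SUB r5<-Add1 | r0:2,r1:Mul1,r2:4,r3:-3,r4:Add2,r5:Add1
c5: issue ADD r2<-Add3 | r0:2,r1:Mul1,r2:Add3,r3:-3,r4:Add2,r5:Add1
c6: CDB Add2=-2; issue MUL r0<-Mul2 | r0:Mul2,r1:Mul1,r2:Add3,r3:-3,r4:-2,r5:Add1
c7: CDB Mul1=8; issue SUB r5<-Add2 | r0:Mul2,r1:8,r2:Add3,r3:-3,r4:-2,r5:Add2
c8: - | r0:Mul2,r1:8,r2:Add3,r3:-3,r4:-2,r5:Add2
c9: CDB Add1=4 | r0:Mul2,r1:8,r2:Add3,r3:-3,r4:-2,r5:Add2
c10: CDB Add2=-1 | r0:Mul2,r1:8,r2:Add3,r3:-3,r4:-2,r5:-1
c11: CDB Add3=16 | r0:Mul2,r1:8,r2:16,r3:-3,r4:-2,r5:-1
c12: - | r0:Mul2,r1:8,r2:16,r3:-3,r4:-2,r5:-1
c13: - | r0:Mul2,r1:8,r2:16,r3:-3,r4:-2,r5:-1

STATUS = VALUE 16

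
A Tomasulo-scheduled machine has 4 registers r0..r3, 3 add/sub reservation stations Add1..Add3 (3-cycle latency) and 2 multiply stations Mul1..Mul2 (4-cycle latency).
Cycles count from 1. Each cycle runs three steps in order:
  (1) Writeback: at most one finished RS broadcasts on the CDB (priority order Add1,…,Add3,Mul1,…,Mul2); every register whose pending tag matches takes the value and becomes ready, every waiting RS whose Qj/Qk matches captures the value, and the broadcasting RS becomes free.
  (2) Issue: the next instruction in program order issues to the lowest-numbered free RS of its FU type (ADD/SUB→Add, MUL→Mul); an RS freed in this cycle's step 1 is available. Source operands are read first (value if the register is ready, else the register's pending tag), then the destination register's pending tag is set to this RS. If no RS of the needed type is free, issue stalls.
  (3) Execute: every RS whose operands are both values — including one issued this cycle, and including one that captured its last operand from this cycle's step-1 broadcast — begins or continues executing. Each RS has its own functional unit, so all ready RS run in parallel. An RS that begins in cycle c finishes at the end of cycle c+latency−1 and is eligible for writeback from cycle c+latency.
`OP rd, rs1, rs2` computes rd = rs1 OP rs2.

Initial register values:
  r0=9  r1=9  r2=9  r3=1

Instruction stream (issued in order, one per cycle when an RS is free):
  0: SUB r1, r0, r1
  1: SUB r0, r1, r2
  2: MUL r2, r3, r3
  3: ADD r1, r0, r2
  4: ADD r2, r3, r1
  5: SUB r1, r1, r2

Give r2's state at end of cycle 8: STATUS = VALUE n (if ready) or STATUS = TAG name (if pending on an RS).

c1: issue SUB r1<-Add1 | r0:9,r1:Add1,r2:9,r3:1
c2: issue SUB r0<-Add2 | r0:Add2,r1:Add1,r2:9,r3:1
c3: issue MUL r2<-Mul1 | r0:Add2,r1:Add1,r2:Mul1,r3:1
c4: CDB Add1=0; issue ADD r1<-Add1 | r0:Add2,r1:Add1,r2:Mul1,r3:1
c5: issue ADD r2<-Add3 | r0:Add2,r1:Add1,r2:Add3,r3:1
c6: stall | r0:Add2,r1:Add1,r2:Add3,r3:1
c7: CDB Add2=-9; issue SUB r1<-Add2 | r0:-9,r1:Add2,r2:Add3,r3:1
c8: CDB Mul1=1 | r0:-9,r1:Add2,r2:Add3,r3:1

STATUS = TAG Add3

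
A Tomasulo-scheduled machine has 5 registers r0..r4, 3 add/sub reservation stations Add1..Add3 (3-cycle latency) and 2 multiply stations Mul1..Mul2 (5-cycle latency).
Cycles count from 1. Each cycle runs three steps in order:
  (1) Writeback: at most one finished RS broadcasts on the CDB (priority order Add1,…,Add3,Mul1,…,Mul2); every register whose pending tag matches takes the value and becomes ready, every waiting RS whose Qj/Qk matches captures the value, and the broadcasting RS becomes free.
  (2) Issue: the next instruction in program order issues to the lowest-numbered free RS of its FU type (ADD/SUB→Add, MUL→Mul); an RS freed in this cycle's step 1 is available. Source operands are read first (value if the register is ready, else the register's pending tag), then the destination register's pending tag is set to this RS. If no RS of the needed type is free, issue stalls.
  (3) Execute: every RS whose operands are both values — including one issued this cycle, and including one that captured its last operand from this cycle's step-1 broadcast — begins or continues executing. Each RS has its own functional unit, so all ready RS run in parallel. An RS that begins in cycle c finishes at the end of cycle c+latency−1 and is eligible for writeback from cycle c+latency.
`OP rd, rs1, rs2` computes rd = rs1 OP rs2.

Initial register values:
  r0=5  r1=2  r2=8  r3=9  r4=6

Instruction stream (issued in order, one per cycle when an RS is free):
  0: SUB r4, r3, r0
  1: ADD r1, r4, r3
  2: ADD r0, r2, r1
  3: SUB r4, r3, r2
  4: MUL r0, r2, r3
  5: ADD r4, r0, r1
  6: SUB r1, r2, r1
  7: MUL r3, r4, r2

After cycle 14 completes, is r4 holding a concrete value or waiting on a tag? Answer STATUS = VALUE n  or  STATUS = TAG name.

STATUS = VALUE 85

  c1: issue SUB r4<-Add1  regs: r0:5,r1:2,r2:8,r3:9,r4:Add1
  c2: issue ADD r1<-Add2  regs: r0:5,r1:Add2,r2:8,r3:9,r4:Add1
  c3: issue ADD r0<-Add3  regs: r0:Add3,r1:Add2,r2:8,r3:9,r4:Add1
  c4: CDB Add1=4; issue SUB r4<-Add1  regs: r0:Add3,r1:Add2,r2:8,r3:9,r4:Add1
  c5: issue MUL r0<-Mul1  regs: r0:Mul1,r1:Add2,r2:8,r3:9,r4:Add1
  c6: stall  regs: r0:Mul1,r1:Add2,r2:8,r3:9,r4:Add1
  c7: CDB Add1=1; issue ADD r4<-Add1  regs: r0:Mul1,r1:Add2,r2:8,r3:9,r4:Add1
  c8: CDB Add2=13; issue SUB r1<-Add2  regs: r0:Mul1,r1:Add2,r2:8,r3:9,r4:Add1
  c9: issue MUL r3<-Mul2  regs: r0:Mul1,r1:Add2,r2:8,r3:Mul2,r4:Add1
  c10: CDB Mul1=72  regs: r0:72,r1:Add2,r2:8,r3:Mul2,r4:Add1
  c11: CDB Add2=-5  regs: r0:72,r1:-5,r2:8,r3:Mul2,r4:Add1
  c12: CDB Add3=21  regs: r0:72,r1:-5,r2:8,r3:Mul2,r4:Add1
  c13: CDB Add1=85  regs: r0:72,r1:-5,r2:8,r3:Mul2,r4:85
  c14: -  regs: r0:72,r1:-5,r2:8,r3:Mul2,r4:85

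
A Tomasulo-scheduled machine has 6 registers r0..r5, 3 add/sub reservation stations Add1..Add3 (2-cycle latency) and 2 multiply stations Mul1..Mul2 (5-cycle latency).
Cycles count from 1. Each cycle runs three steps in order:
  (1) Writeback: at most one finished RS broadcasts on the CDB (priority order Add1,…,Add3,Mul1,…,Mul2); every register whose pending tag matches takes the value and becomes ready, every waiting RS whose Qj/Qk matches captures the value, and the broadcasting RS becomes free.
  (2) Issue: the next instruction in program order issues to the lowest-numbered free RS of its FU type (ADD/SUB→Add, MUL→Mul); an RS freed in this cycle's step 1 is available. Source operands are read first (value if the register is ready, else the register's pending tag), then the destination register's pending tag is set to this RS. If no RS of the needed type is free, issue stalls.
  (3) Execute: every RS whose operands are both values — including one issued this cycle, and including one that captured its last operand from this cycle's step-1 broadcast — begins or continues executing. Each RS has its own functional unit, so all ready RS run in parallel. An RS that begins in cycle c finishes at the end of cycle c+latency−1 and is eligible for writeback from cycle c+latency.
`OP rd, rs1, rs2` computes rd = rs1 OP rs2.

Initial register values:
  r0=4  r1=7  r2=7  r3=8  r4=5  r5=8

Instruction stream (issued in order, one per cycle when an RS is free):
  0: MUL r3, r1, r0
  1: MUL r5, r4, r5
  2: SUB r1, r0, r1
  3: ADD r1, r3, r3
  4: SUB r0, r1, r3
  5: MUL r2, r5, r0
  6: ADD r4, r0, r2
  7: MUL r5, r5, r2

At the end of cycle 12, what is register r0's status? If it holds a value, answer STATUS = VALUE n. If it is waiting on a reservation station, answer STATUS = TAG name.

cycle 1: issue MUL r3<-Mul1 // r0:4,r1:7,r2:7,r3:Mul1,r4:5,r5:8
cycle 2: issue MUL r5<-Mul2 // r0:4,r1:7,r2:7,r3:Mul1,r4:5,r5:Mul2
cycle 3: issue SUB r1<-Add1 // r0:4,r1:Add1,r2:7,r3:Mul1,r4:5,r5:Mul2
cycle 4: issue ADD r1<-Add2 // r0:4,r1:Add2,r2:7,r3:Mul1,r4:5,r5:Mul2
cycle 5: CDB Add1=-3; issue SUB r0<-Add1 // r0:Add1,r1:Add2,r2:7,r3:Mul1,r4:5,r5:Mul2
cycle 6: CDB Mul1=28; issue MUL r2<-Mul1 // r0:Add1,r1:Add2,r2:Mul1,r3:28,r4:5,r5:Mul2
cycle 7: CDB Mul2=40; issue ADD r4<-Add3 // r0:Add1,r1:Add2,r2:Mul1,r3:28,r4:Add3,r5:40
cycle 8: CDB Add2=56; issue MUL r5<-Mul2 // r0:Add1,r1:56,r2:Mul1,r3:28,r4:Add3,r5:Mul2
cycle 9: - // r0:Add1,r1:56,r2:Mul1,r3:28,r4:Add3,r5:Mul2
cycle 10: CDB Add1=28 // r0:28,r1:56,r2:Mul1,r3:28,r4:Add3,r5:Mul2
cycle 11: - // r0:28,r1:56,r2:Mul1,r3:28,r4:Add3,r5:Mul2
cycle 12: - // r0:28,r1:56,r2:Mul1,r3:28,r4:Add3,r5:Mul2

STATUS = VALUE 28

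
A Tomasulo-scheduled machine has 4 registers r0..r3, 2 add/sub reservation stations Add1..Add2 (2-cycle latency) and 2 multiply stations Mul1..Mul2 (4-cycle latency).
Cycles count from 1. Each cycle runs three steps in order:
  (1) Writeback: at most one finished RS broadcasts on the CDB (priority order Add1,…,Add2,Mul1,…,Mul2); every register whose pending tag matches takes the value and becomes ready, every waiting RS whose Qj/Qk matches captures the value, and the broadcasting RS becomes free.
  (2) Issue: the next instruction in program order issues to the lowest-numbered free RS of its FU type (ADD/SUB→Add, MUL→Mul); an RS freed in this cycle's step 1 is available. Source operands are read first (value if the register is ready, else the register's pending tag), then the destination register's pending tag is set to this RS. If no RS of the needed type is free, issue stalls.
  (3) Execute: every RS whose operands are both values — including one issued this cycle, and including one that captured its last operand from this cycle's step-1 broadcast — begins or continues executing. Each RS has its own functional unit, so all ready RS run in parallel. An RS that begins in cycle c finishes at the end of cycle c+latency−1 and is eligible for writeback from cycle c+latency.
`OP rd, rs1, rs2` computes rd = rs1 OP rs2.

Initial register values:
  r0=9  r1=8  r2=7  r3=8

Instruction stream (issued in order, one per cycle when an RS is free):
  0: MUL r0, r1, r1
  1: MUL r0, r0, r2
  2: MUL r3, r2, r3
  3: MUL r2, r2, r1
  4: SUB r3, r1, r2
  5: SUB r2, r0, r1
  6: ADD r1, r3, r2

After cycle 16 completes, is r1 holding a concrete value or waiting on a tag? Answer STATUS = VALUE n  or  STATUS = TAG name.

STATUS = TAG Add2

  c1: issue MUL r0<-Mul1  regs: r0:Mul1,r1:8,r2:7,r3:8
  c2: issue MUL r0<-Mul2  regs: r0:Mul2,r1:8,r2:7,r3:8
  c3: stall  regs: r0:Mul2,r1:8,r2:7,r3:8
  c4: stall  regs: r0:Mul2,r1:8,r2:7,r3:8
  c5: CDB Mul1=64; issue MUL r3<-Mul1  regs: r0:Mul2,r1:8,r2:7,r3:Mul1
  c6: stall  regs: r0:Mul2,r1:8,r2:7,r3:Mul1
  c7: stall  regs: r0:Mul2,r1:8,r2:7,r3:Mul1
  c8: stall  regs: r0:Mul2,r1:8,r2:7,r3:Mul1
  c9: CDB Mul1=56; issue MUL r2<-Mul1  regs: r0:Mul2,r1:8,r2:Mul1,r3:56
  c10: CDB Mul2=448; issue SUB r3<-Add1  regs: r0:448,r1:8,r2:Mul1,r3:Add1
  c11: issue SUB r2<-Add2  regs: r0:448,r1:8,r2:Add2,r3:Add1
  c12: stall  regs: r0:448,r1:8,r2:Add2,r3:Add1
  c13: CDB Add2=440; issue ADD r1<-Add2  regs: r0:448,r1:Add2,r2:440,r3:Add1
  c14: CDB Mul1=56  regs: r0:448,r1:Add2,r2:440,r3:Add1
  c15: -  regs: r0:448,r1:Add2,r2:440,r3:Add1
  c16: CDB Add1=-48  regs: r0:448,r1:Add2,r2:440,r3:-48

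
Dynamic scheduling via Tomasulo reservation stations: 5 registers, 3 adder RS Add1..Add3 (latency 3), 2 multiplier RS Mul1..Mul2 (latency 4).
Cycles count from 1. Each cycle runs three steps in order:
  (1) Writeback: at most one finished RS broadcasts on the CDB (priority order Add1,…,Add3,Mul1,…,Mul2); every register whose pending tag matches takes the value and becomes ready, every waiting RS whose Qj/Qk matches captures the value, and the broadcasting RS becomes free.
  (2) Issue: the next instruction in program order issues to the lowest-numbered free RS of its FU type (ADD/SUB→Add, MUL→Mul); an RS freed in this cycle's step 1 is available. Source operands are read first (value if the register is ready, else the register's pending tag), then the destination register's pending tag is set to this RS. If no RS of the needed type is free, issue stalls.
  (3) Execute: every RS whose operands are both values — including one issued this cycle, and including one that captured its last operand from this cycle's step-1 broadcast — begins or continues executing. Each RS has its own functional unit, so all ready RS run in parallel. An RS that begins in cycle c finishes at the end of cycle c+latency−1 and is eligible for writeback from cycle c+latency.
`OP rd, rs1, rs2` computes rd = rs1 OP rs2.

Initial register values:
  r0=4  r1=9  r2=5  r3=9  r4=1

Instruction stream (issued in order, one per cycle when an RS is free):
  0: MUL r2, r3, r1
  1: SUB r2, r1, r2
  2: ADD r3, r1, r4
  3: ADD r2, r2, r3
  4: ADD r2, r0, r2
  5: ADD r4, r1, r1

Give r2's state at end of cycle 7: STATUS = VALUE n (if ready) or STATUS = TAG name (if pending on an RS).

STATUS = TAG Add2

c1: issue MUL r2<-Mul1 | r0:4,r1:9,r2:Mul1,r3:9,r4:1
c2: issue SUB r2<-Add1 | r0:4,r1:9,r2:Add1,r3:9,r4:1
c3: issue ADD r3<-Add2 | r0:4,r1:9,r2:Add1,r3:Add2,r4:1
c4: issue ADD r2<-Add3 | r0:4,r1:9,r2:Add3,r3:Add2,r4:1
c5: CDB Mul1=81; stall | r0:4,r1:9,r2:Add3,r3:Add2,r4:1
c6: CDB Add2=10; issue ADD r2<-Add2 | r0:4,r1:9,r2:Add2,r3:10,r4:1
c7: stall | r0:4,r1:9,r2:Add2,r3:10,r4:1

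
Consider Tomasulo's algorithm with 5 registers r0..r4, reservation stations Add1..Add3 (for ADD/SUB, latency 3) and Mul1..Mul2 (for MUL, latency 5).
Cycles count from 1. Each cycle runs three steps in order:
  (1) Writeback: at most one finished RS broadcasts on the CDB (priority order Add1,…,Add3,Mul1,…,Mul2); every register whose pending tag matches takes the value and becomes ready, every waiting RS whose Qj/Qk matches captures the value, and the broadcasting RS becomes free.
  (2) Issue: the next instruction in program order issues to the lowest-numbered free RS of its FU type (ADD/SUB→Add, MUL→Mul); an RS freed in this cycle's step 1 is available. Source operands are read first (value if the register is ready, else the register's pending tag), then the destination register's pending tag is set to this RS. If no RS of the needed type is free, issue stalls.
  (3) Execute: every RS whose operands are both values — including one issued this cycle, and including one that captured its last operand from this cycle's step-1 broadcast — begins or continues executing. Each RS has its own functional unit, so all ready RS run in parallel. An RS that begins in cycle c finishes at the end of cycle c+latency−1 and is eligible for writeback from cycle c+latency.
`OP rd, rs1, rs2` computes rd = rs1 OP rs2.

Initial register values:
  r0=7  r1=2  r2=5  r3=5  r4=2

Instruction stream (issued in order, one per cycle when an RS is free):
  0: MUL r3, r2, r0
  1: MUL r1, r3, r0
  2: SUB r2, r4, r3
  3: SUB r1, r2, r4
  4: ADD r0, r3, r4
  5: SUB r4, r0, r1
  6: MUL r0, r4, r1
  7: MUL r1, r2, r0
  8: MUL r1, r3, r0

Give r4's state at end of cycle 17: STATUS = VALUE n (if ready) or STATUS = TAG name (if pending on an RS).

STATUS = VALUE 72

c1: issue MUL r3<-Mul1 | r0:7,r1:2,r2:5,r3:Mul1,r4:2
c2: issue MUL r1<-Mul2 | r0:7,r1:Mul2,r2:5,r3:Mul1,r4:2
c3: issue SUB r2<-Add1 | r0:7,r1:Mul2,r2:Add1,r3:Mul1,r4:2
c4: issue SUB r1<-Add2 | r0:7,r1:Add2,r2:Add1,r3:Mul1,r4:2
c5: issue ADD r0<-Add3 | r0:Add3,r1:Add2,r2:Add1,r3:Mul1,r4:2
c6: CDB Mul1=35; stall | r0:Add3,r1:Add2,r2:Add1,r3:35,r4:2
c7: stall | r0:Add3,r1:Add2,r2:Add1,r3:35,r4:2
c8: stall | r0:Add3,r1:Add2,r2:Add1,r3:35,r4:2
c9: CDB Add1=-33; issue SUB r4<-Add1 | r0:Add3,r1:Add2,r2:-33,r3:35,r4:Add1
c10: CDB Add3=37; issue MUL r0<-Mul1 | r0:Mul1,r1:Add2,r2:-33,r3:35,r4:Add1
c11: CDB Mul2=245; issue MUL r1<-Mul2 | r0:Mul1,r1:Mul2,r2:-33,r3:35,r4:Add1
c12: CDB Add2=-35; stall | r0:Mul1,r1:Mul2,r2:-33,r3:35,r4:Add1
c13: stall | r0:Mul1,r1:Mul2,r2:-33,r3:35,r4:Add1
c14: stall | r0:Mul1,r1:Mul2,r2:-33,r3:35,r4:Add1
c15: CDB Add1=72; stall | r0:Mul1,r1:Mul2,r2:-33,r3:35,r4:72
c16: stall | r0:Mul1,r1:Mul2,r2:-33,r3:35,r4:72
c17: stall | r0:Mul1,r1:Mul2,r2:-33,r3:35,r4:72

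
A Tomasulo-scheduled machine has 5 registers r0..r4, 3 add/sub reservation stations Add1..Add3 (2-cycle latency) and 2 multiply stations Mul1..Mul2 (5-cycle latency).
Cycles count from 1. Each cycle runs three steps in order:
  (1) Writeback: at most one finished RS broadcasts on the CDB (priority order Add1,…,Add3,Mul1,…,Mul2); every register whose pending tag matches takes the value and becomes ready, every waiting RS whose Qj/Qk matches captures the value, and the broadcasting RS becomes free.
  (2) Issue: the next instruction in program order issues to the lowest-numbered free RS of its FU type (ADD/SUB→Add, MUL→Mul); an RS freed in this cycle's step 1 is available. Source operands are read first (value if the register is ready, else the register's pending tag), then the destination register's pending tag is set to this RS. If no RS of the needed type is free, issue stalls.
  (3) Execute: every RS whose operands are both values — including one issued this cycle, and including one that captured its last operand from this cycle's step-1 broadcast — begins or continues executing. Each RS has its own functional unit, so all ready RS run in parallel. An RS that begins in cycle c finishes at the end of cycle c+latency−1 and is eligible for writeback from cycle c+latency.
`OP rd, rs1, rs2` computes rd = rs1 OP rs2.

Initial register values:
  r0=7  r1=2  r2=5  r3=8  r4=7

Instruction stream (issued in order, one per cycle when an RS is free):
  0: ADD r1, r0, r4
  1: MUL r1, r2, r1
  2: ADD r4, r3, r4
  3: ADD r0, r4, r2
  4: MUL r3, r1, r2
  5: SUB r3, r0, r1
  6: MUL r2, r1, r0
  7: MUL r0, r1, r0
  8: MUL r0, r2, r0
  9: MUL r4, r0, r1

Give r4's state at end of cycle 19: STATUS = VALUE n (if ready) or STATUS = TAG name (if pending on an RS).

  c1: issue ADD r1<-Add1  regs: r0:7,r1:Add1,r2:5,r3:8,r4:7
  c2: issue MUL r1<-Mul1  regs: r0:7,r1:Mul1,r2:5,r3:8,r4:7
  c3: CDB Add1=14; issue ADD r4<-Add1  regs: r0:7,r1:Mul1,r2:5,r3:8,r4:Add1
  c4: issue ADD r0<-Add2  regs: r0:Add2,r1:Mul1,r2:5,r3:8,r4:Add1
  c5: CDB Add1=15; issue MUL r3<-Mul2  regs: r0:Add2,r1:Mul1,r2:5,r3:Mul2,r4:15
  c6: issue SUB r3<-Add1  regs: r0:Add2,r1:Mul1,r2:5,r3:Add1,r4:15
  c7: CDB Add2=20; stall  regs: r0:20,r1:Mul1,r2:5,r3:Add1,r4:15
  c8: CDB Mul1=70; issue MUL r2<-Mul1  regs: r0:20,r1:70,r2:Mul1,r3:Add1,r4:15
  c9: stall  regs: r0:20,r1:70,r2:Mul1,r3:Add1,r4:15
  c10: CDB Add1=-50; stall  regs: r0:20,r1:70,r2:Mul1,r3:-50,r4:15
  c11: stall  regs: r0:20,r1:70,r2:Mul1,r3:-50,r4:15
  c12: stall  regs: r0:20,r1:70,r2:Mul1,r3:-50,r4:15
  c13: CDB Mul1=1400; issue MUL r0<-Mul1  regs: r0:Mul1,r1:70,r2:1400,r3:-50,r4:15
  c14: CDB Mul2=350; issue MUL r0<-Mul2  regs: r0:Mul2,r1:70,r2:1400,r3:-50,r4:15
  c15: stall  regs: r0:Mul2,r1:70,r2:1400,r3:-50,r4:15
  c16: stall  regs: r0:Mul2,r1:70,r2:1400,r3:-50,r4:15
  c17: stall  regs: r0:Mul2,r1:70,r2:1400,r3:-50,r4:15
  c18: CDB Mul1=1400; issue MUL r4<-Mul1  regs: r0:Mul2,r1:70,r2:1400,r3:-50,r4:Mul1
  c19: -  regs: r0:Mul2,r1:70,r2:1400,r3:-50,r4:Mul1

STATUS = TAG Mul1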